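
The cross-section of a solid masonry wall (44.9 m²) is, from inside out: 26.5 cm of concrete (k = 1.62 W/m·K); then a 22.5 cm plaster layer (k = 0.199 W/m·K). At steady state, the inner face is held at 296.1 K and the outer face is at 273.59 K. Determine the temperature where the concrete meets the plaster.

T = 293.3 K

Resistance network (inner→outer):
  R_concrete = L/(kA) = 0.265/(1.62·44.9) = 0.003643 K/W
  R_plaster = L/(kA) = 0.225/(0.199·44.9) = 0.02518 K/W
ΣR = 0.003643 + 0.02518 = 0.02882 K/W
Q = ΔT/ΣR = (296.1 K − 273.59 K)/0.02882 = 781.1 W
From the inner boundary to the concrete/plaster interface, ΣR_partial = 0.003643 K/W.
T_interface = T_in − Q·ΣR_partial = 296.1 K − (781.1)(0.003643) = 293.3 K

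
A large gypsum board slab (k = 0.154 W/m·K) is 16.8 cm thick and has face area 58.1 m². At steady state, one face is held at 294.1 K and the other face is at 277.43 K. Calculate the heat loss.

Q = kA·ΔT/L = 0.154 × 58.1 × |294.1 K − 277.43 K| / 0.168 = 888 W

Q = 888 W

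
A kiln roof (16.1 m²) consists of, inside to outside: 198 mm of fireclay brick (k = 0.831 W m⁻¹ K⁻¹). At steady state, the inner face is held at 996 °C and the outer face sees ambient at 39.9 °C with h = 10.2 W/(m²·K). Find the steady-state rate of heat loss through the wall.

Q = 45800 W

Series thermal resistances, inner to outer:
  R_fireclay brick = L/(kA) = 0.198/(0.831·16.1) = 0.01480 K/W
  R_conv,out = 1/(hA) = 1/(10.2·16.1) = 0.006089 K/W
ΣR = 0.01480 + 0.006089 = 0.02089 K/W
Q = ΔT/ΣR = (996 °C − 39.9 °C)/0.02089 = 45800 W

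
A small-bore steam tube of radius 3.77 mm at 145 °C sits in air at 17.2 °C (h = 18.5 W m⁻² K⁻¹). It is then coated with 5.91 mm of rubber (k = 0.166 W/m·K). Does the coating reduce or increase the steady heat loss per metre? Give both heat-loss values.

increases: 56.0 → 71.3 W/m

Critical radius for a cylinder: r_cr = k/h = 0.00897 m = 0.897 cm.
Outer radius after coating: r₂ = 0.00377 + 0.00591 = 0.00968 m.
r₁ < r_cr < r₂: heat loss rises to a maximum at r_cr then falls. Whether the coating helps depends on whether Q(r₂) has dropped back below Q(r₁).
Bare: R = 1/(2πr₁h) = 2.282 m·K/W; Q = 127.8/2.282 = 56.0 W/m.
Coated: R = R_cond + R_conv = 1.793 m·K/W; Q = 127.8/1.793 = 71.3 W/m.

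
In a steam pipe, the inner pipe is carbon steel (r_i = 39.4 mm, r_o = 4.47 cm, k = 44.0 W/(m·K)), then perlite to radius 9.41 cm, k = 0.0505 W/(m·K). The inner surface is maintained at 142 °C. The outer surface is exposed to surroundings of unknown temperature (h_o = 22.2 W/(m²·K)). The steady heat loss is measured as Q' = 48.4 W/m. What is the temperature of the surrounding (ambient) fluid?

T_out = 24.7 °C

Series resistances:
  R'_carbon steel = ln(0.0447/0.0394)/(2πk) = 0.1262/(2π·44.0) = 4.565×10^-4 m·K/W
  R'_perlite = ln(0.0941/0.0447)/(2πk) = 0.7444/(2π·0.0505) = 2.346 m·K/W
  R'_conv,out = 1/(2πr h) = 1/(2π·0.0941·22.2) = 0.07619 m·K/W
ΣR = 2.423 m·K/W
ΔT = Q'·ΣR = 48.4 × 2.423 = 117.3 K
Heat flows outward, so T_out = T_in − ΔT = 142 − 117.3 = 24.7 °C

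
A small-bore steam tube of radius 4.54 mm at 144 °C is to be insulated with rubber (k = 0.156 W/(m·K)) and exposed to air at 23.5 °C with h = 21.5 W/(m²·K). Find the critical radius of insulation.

r_cr = 0.726 cm

For a cylinder, r_cr = k_ins/h = 0.156/21.5 = 0.00726 m = 0.726 cm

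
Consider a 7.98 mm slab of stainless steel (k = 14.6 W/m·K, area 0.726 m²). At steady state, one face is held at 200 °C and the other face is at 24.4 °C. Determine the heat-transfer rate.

Q = kA·ΔT/L = 14.6 × 0.726 × |200 °C − 24.4 °C| / 0.00798 = 2.33×10^5 W

Q = 233 kW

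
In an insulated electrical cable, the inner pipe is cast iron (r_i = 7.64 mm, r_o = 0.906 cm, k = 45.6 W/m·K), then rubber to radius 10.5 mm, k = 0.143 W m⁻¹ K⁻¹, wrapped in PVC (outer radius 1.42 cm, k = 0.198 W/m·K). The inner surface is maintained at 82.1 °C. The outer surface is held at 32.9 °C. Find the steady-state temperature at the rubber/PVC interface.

T = 62.2 °C

Treat each layer as a resistance in series:
  R'_cast iron = ln(0.00906/0.00764)/(2πk) = 0.1705/(2π·45.6) = 5.950×10^-4 m·K/W
  R'_rubber = ln(0.0105/0.00906)/(2πk) = 0.1475/(2π·0.143) = 0.1642 m·K/W
  R'_PVC = ln(0.0142/0.0105)/(2πk) = 0.3019/(2π·0.198) = 0.2426 m·K/W
ΣR = 5.950×10^-4 + 0.1642 + 0.2426 = 0.4074 m·K/W
Q' = ΔT/ΣR = (82.1 °C − 32.9 °C)/0.4074 = 120.8 W/m
From the inner boundary to the rubber/PVC interface, ΣR_partial = 0.1648 m·K/W.
T_interface = T_in − Q'·ΣR_partial = 82.1 °C − (120.8)(0.1648) = 62.2 °C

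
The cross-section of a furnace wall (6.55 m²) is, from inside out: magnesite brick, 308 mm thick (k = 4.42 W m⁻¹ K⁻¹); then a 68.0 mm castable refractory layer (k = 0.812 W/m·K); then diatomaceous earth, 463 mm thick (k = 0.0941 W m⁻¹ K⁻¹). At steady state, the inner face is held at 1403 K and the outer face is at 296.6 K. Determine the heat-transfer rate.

Resistance network (inner→outer):
  R_magnesite brick = L/(kA) = 0.308/(4.42·6.55) = 0.01064 K/W
  R_castable refractory = L/(kA) = 0.0680/(0.812·6.55) = 0.01279 K/W
  R_diatomaceous earth = L/(kA) = 0.463/(0.0941·6.55) = 0.7512 K/W
ΣR = 0.01064 + 0.01279 + 0.7512 = 0.7746 K/W
Q = ΔT/ΣR = (1403 K − 296.6 K)/0.7746 = 1430 W

Q = 1430 W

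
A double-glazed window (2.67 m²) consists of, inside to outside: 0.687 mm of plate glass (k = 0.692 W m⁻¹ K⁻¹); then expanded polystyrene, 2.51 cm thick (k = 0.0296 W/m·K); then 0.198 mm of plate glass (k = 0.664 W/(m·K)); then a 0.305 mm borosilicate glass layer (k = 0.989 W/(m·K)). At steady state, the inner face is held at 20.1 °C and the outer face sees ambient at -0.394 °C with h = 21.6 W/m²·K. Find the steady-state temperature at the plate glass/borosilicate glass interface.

T = 0.67 °C

Resistance network (inner→outer):
  R_plate glass = L/(kA) = 6.87×10^-4/(0.692·2.67) = 3.718×10^-4 K/W
  R_expanded polystyrene = L/(kA) = 0.0251/(0.0296·2.67) = 0.3176 K/W
  R_plate glass = L/(kA) = 1.98×10^-4/(0.664·2.67) = 1.117×10^-4 K/W
  R_borosilicate glass = L/(kA) = 3.05×10^-4/(0.989·2.67) = 1.155×10^-4 K/W
  R_conv,out = 1/(hA) = 1/(21.6·2.67) = 0.01734 K/W
ΣR = 3.718×10^-4 + 0.3176 + 1.117×10^-4 + 1.155×10^-4 + 0.01734 = 0.3355 K/W
Q = ΔT/ΣR = (20.1 °C − -0.394 °C)/0.3355 = 61.08 W
From the inner boundary to the plate glass/borosilicate glass interface, ΣR_partial = 0.3181 K/W.
T_interface = T_in − Q·ΣR_partial = 20.1 °C − (61.08)(0.3181) = 0.67 °C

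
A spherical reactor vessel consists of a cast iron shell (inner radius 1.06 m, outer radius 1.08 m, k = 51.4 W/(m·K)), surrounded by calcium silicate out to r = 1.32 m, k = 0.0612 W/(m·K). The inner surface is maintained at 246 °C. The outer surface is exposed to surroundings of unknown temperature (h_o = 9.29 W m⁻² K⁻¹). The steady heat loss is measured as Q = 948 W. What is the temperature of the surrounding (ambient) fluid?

Sum the resistances:
  R_cast iron = (1/1.06 − 1/1.08)/(4πk) = 0.01747/(4π·51.4) = 2.705×10^-5 K/W
  R_calcium silicate = (1/1.08 − 1/1.32)/(4πk) = 0.1684/(4π·0.0612) = 0.2189 K/W
  R_conv,out = 1/(4πr²h) = 1/(4π·1.32²·9.29) = 0.004916 K/W
ΣR = 0.2238 K/W
ΔT = Q·ΣR = 948 × 0.2238 = 212.2 K
Heat flows outward, so T_out = T_in − ΔT = 246 − 212.2 = 33.8 °C

T_out = 33.8 °C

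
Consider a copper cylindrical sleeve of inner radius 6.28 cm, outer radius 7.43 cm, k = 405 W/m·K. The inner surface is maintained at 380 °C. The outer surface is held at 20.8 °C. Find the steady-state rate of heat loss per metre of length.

Q' = 2πk·ΔT/ln(r₂/r₁) = 2π × 405 × 359.2 / ln(0.0743/0.0628) = 5.44×10^6 W/m

Q' = 5440 kW/m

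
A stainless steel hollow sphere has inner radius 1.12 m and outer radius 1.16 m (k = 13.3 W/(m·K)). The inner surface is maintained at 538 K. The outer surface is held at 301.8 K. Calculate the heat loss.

Q = 1280 kW

Q = 4πk·ΔT/(1/r₁ − 1/r₂) = 4π × 13.3 × 236.2 / (1/1.12 − 1/1.16) = 1.28×10^6 W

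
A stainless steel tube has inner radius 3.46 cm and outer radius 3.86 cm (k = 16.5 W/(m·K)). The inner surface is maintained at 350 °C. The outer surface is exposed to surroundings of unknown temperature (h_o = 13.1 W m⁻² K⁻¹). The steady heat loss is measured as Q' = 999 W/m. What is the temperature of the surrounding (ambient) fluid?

T_out = 34.5 °C

Series resistances:
  R'_stainless steel = ln(0.0386/0.0346)/(2πk) = 0.1094/(2π·16.5) = 0.001055 m·K/W
  R'_conv,out = 1/(2πr h) = 1/(2π·0.0386·13.1) = 0.3147 m·K/W
ΣR = 0.3158 m·K/W
ΔT = Q'·ΣR = 999 × 0.3158 = 315.5 K
Heat flows outward, so T_out = T_in − ΔT = 350 − 315.5 = 34.5 °C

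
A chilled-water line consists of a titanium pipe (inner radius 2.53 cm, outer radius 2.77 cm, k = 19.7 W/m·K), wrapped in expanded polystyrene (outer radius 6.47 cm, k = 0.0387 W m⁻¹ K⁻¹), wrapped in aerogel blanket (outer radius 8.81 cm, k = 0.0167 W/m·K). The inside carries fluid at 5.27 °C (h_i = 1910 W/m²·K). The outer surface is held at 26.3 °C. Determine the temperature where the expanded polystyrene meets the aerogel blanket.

Treat each layer as a resistance in series:
  R'_conv,in = 1/(2πr h) = 1/(2π·0.0253·1910) = 0.003294 m·K/W
  R'_titanium = ln(0.0277/0.0253)/(2πk) = 0.09063/(2π·19.7) = 7.322×10^-4 m·K/W
  R'_expanded polystyrene = ln(0.0647/0.0277)/(2πk) = 0.8483/(2π·0.0387) = 3.489 m·K/W
  R'_aerogel blanket = ln(0.0881/0.0647)/(2πk) = 0.3087/(2π·0.0167) = 2.942 m·K/W
ΣR = 0.003294 + 7.322×10^-4 + 3.489 + 2.942 = 6.435 m·K/W
Q' = ΔT/ΣR = (5.27 °C − 26.3 °C)/6.435 = -3.268 W/m
From the inner boundary to the expanded polystyrene/aerogel blanket interface, ΣR_partial = 3.493 m·K/W.
T_interface = T_in − Q'·ΣR_partial = 5.27 °C − (-3.268)(3.493) = 16.7 °C

T = 16.7 °C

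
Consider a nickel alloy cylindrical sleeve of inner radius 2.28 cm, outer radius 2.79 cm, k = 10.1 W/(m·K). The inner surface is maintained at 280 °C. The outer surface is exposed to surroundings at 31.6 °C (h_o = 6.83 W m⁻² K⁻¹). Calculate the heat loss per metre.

Q' = 296 W/m

Series thermal resistances, inner to outer:
  R'_nickel alloy = ln(0.0279/0.0228)/(2πk) = 0.2019/(2π·10.1) = 0.003181 m·K/W
  R'_conv,out = 1/(2πr h) = 1/(2π·0.0279·6.83) = 0.8352 m·K/W
ΣR = 0.003181 + 0.8352 = 0.8384 m·K/W
Q' = ΔT/ΣR = (280 °C − 31.6 °C)/0.8384 = 296 W/m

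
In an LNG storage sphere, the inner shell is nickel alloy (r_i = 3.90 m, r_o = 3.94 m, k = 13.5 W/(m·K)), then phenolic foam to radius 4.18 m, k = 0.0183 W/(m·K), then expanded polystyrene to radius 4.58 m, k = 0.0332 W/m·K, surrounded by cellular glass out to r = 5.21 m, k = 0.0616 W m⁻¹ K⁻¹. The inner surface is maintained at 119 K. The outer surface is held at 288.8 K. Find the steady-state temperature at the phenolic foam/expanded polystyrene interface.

Resistance network (inner→outer):
  R_nickel alloy = (1/3.90 − 1/3.94)/(4πk) = 0.002603/(4π·13.5) = 1.534×10^-5 K/W
  R_phenolic foam = (1/3.94 − 1/4.18)/(4πk) = 0.01457/(4π·0.0183) = 0.06337 K/W
  R_expanded polystyrene = (1/4.18 − 1/4.58)/(4πk) = 0.02089/(4π·0.0332) = 0.05008 K/W
  R_cellular glass = (1/4.58 − 1/5.21)/(4πk) = 0.02640/(4π·0.0616) = 0.03411 K/W
ΣR = 1.534×10^-5 + 0.06337 + 0.05008 + 0.03411 = 0.1476 K/W
Q = ΔT/ΣR = (119 K − 288.8 K)/0.1476 = -1150 W
From the inner boundary to the phenolic foam/expanded polystyrene interface, ΣR_partial = 0.06339 K/W.
T_interface = T_in − Q·ΣR_partial = 119 K − (-1150)(0.06339) = 191.9 K

T = 191.9 K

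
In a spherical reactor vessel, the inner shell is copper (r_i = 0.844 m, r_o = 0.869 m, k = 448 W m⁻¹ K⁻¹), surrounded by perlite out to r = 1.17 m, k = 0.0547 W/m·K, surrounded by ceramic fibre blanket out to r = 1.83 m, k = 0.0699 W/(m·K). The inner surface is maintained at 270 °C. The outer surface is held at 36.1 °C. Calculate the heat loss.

Q = 299 W

Treat each layer as a resistance in series:
  R_copper = (1/0.844 − 1/0.869)/(4πk) = 0.03409/(4π·448) = 6.055×10^-6 K/W
  R_perlite = (1/0.869 − 1/1.17)/(4πk) = 0.2960/(4π·0.0547) = 0.4307 K/W
  R_ceramic fibre blanket = (1/1.17 − 1/1.83)/(4πk) = 0.3083/(4π·0.0699) = 0.3509 K/W
ΣR = 6.055×10^-6 + 0.4307 + 0.3509 = 0.7816 K/W
Q = ΔT/ΣR = (270 °C − 36.1 °C)/0.7816 = 299 W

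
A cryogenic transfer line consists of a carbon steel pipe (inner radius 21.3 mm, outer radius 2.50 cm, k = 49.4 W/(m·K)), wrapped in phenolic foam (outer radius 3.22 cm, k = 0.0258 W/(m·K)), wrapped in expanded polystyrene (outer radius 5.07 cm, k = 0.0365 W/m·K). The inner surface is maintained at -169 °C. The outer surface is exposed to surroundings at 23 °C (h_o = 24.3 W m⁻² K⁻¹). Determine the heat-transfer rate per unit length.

Resistance network (inner→outer):
  R'_carbon steel = ln(0.0250/0.0213)/(2πk) = 0.1602/(2π·49.4) = 5.160×10^-4 m·K/W
  R'_phenolic foam = ln(0.0322/0.0250)/(2πk) = 0.2531/(2π·0.0258) = 1.561 m·K/W
  R'_expanded polystyrene = ln(0.0507/0.0322)/(2πk) = 0.4540/(2π·0.0365) = 1.979 m·K/W
  R'_conv,out = 1/(2πr h) = 1/(2π·0.0507·24.3) = 0.1292 m·K/W
ΣR = 5.160×10^-4 + 1.561 + 1.979 + 0.1292 = 3.670 m·K/W
Q' = ΔT/ΣR = (-169 °C − 23 °C)/3.670 = -52.3 W/m
(Negative Q' ⇒ heat flows inward; heat gain = 52.3 W/m.)

Q' = 52.3 W/m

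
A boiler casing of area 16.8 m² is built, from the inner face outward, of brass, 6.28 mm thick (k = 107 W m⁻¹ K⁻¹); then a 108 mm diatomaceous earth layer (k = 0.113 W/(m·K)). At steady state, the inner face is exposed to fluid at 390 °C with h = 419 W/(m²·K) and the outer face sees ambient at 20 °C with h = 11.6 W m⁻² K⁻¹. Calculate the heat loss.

Q = 5.95 kW

Treat each layer as a resistance in series:
  R_conv,in = 1/(hA) = 1/(419·16.8) = 1.421×10^-4 K/W
  R_brass = L/(kA) = 0.00628/(107·16.8) = 3.494×10^-6 K/W
  R_diatomaceous earth = L/(kA) = 0.108/(0.113·16.8) = 0.05689 K/W
  R_conv,out = 1/(hA) = 1/(11.6·16.8) = 0.005131 K/W
ΣR = 1.421×10^-4 + 3.494×10^-6 + 0.05689 + 0.005131 = 0.06217 K/W
Q = ΔT/ΣR = (390 °C − 20 °C)/0.06217 = 5950 W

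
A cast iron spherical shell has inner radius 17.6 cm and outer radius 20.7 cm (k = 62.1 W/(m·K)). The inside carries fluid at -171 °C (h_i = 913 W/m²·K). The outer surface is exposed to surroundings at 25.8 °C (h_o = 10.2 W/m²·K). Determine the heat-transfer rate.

Q = 1060 W

Treat each layer as a resistance in series:
  R_conv,in = 1/(4πr²h) = 1/(4π·0.176²·913) = 0.002814 K/W
  R_cast iron = (1/0.176 − 1/0.207)/(4πk) = 0.8509/(4π·62.1) = 0.001090 K/W
  R_conv,out = 1/(4πr²h) = 1/(4π·0.207²·10.2) = 0.1821 K/W
ΣR = 0.002814 + 0.001090 + 0.1821 = 0.1860 K/W
Q = ΔT/ΣR = (-171 °C − 25.8 °C)/0.1860 = -1060 W
(Negative Q ⇒ heat flows inward; heat gain = 1060 W.)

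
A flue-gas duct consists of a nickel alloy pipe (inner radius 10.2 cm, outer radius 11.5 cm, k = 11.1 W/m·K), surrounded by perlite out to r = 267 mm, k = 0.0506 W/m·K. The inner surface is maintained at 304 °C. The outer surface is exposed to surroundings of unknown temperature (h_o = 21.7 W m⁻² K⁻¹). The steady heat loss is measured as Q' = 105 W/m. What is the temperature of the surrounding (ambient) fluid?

Series resistances:
  R'_nickel alloy = ln(0.115/0.102)/(2πk) = 0.1200/(2π·11.1) = 0.001720 m·K/W
  R'_perlite = ln(0.267/0.115)/(2πk) = 0.8423/(2π·0.0506) = 2.649 m·K/W
  R'_conv,out = 1/(2πr h) = 1/(2π·0.267·21.7) = 0.02747 m·K/W
ΣR = 2.679 m·K/W
ΔT = Q'·ΣR = 105 × 2.679 = 281.3 K
Heat flows outward, so T_out = T_in − ΔT = 304 − 281.3 = 22.7 °C

T_out = 22.7 °C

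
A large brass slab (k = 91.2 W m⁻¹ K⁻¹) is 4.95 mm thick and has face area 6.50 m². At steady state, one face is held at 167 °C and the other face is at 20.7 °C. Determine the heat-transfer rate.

Q = 1.75×10^7 W

Q = kA·ΔT/L = 91.2 × 6.50 × |167 °C − 20.7 °C| / 0.00495 = 1.75×10^7 W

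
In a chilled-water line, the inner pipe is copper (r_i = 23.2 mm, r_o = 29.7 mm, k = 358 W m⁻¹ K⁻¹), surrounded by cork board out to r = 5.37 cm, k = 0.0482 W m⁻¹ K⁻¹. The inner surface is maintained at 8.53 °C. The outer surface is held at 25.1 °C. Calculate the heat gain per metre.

Resistance network (inner→outer):
  R'_copper = ln(0.0297/0.0232)/(2πk) = 0.2470/(2π·358) = 1.098×10^-4 m·K/W
  R'_cork board = ln(0.0537/0.0297)/(2πk) = 0.5923/(2π·0.0482) = 1.956 m·K/W
ΣR = 1.098×10^-4 + 1.956 = 1.956 m·K/W
Q' = ΔT/ΣR = (8.53 °C − 25.1 °C)/1.956 = -8.47 W/m
(Negative Q' ⇒ heat flows inward; heat gain = 8.47 W/m.)

Q' = 8.47 W/m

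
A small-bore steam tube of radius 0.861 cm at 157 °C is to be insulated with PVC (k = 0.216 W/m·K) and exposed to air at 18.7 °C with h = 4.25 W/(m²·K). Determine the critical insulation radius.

r_cr = 5.08 cm

For a cylinder, r_cr = k_ins/h = 0.216/4.25 = 0.0508 m = 5.08 cm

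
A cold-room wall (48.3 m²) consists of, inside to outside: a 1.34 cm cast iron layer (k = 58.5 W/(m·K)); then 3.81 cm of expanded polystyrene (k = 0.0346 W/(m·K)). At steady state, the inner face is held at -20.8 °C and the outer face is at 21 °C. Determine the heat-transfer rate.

Q = 1830 W

Series thermal resistances, inner to outer:
  R_cast iron = L/(kA) = 0.0134/(58.5·48.3) = 4.742×10^-6 K/W
  R_expanded polystyrene = L/(kA) = 0.0381/(0.0346·48.3) = 0.02280 K/W
ΣR = 4.742×10^-6 + 0.02280 = 0.02280 K/W
Q = ΔT/ΣR = (-20.8 °C − 21 °C)/0.02280 = -1830 W
(Negative Q ⇒ heat flows inward; heat gain = 1830 W.)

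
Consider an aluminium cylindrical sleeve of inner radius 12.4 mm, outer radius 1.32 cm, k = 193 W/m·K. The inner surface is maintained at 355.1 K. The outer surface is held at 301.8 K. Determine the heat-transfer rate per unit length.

Q' = 2πk·ΔT/ln(r₂/r₁) = 2π × 193 × 53.3 / ln(0.0132/0.0124) = 1.03×10^6 W/m

Q' = 1030 kW/m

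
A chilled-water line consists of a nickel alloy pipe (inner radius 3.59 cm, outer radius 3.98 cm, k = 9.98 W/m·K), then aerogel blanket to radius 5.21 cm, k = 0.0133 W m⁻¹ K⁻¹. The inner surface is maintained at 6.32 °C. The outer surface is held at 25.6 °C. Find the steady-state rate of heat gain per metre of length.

Q' = 5.98 W/m

Treat each layer as a resistance in series:
  R'_nickel alloy = ln(0.0398/0.0359)/(2πk) = 0.1031/(2π·9.98) = 0.001645 m·K/W
  R'_aerogel blanket = ln(0.0521/0.0398)/(2πk) = 0.2693/(2π·0.0133) = 3.223 m·K/W
ΣR = 0.001645 + 3.223 = 3.225 m·K/W
Q' = ΔT/ΣR = (6.32 °C − 25.6 °C)/3.225 = -5.98 W/m
(Negative Q' ⇒ heat flows inward; heat gain = 5.98 W/m.)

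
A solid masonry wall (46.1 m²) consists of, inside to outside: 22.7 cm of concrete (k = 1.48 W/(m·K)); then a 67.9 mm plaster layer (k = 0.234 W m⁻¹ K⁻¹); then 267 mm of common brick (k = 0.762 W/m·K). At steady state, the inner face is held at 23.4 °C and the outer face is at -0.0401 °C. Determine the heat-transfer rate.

Series thermal resistances, inner to outer:
  R_concrete = L/(kA) = 0.227/(1.48·46.1) = 0.003327 K/W
  R_plaster = L/(kA) = 0.0679/(0.234·46.1) = 0.006294 K/W
  R_common brick = L/(kA) = 0.267/(0.762·46.1) = 0.007601 K/W
ΣR = 0.003327 + 0.006294 + 0.007601 = 0.01722 K/W
Q = ΔT/ΣR = (23.4 °C − -0.0401 °C)/0.01722 = 1360 W

Q = 1360 W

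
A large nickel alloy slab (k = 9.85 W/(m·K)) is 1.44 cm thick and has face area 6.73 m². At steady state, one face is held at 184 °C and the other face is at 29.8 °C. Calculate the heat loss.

Q = 7.10×10^5 W

Q = kA·ΔT/L = 9.85 × 6.73 × |184 °C − 29.8 °C| / 0.0144 = 7.10×10^5 W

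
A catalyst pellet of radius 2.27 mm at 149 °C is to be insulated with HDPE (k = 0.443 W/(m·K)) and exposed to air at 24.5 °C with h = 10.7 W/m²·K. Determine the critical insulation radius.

For a sphere, r_cr = 2k_ins/h = 2·0.443/10.7 = 0.0828 m = 8.28 cm

r_cr = 8.28 cm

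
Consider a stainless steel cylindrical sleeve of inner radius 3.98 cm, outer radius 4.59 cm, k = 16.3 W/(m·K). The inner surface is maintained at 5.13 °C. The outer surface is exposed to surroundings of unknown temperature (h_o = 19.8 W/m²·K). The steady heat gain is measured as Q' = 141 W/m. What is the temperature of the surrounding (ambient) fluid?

T_out = 30.0 °C

Sum the resistances:
  R'_stainless steel = ln(0.0459/0.0398)/(2πk) = 0.1426/(2π·16.3) = 0.001392 m·K/W
  R'_conv,out = 1/(2πr h) = 1/(2π·0.0459·19.8) = 0.1751 m·K/W
ΣR = 0.1765 m·K/W
ΔT = Q'·ΣR = 141 × 0.1765 = 24.89 K
Heat flows inward, so T_out = T_in + ΔT = 5.13 + 24.89 = 30.0 °C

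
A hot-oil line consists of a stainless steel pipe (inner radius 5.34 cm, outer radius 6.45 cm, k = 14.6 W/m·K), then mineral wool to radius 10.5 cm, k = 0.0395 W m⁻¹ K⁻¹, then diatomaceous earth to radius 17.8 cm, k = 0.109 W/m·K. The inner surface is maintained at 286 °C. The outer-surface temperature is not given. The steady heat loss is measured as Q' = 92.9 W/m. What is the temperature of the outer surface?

T_out = 31.8 °C

Series resistances:
  R'_stainless steel = ln(0.0645/0.0534)/(2πk) = 0.1889/(2π·14.6) = 0.002059 m·K/W
  R'_mineral wool = ln(0.105/0.0645)/(2πk) = 0.4873/(2π·0.0395) = 1.963 m·K/W
  R'_diatomaceous earth = ln(0.178/0.105)/(2πk) = 0.5278/(2π·0.109) = 0.7707 m·K/W
ΣR = 2.736 m·K/W
ΔT = Q'·ΣR = 92.9 × 2.736 = 254.2 K
Heat flows outward, so T_out = T_in − ΔT = 286 − 254.2 = 31.8 °C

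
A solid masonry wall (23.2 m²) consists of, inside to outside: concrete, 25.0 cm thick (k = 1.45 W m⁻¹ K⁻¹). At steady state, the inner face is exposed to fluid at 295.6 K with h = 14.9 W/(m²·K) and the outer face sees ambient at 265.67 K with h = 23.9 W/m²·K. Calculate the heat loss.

Q = 2.47 kW

Resistance network (inner→outer):
  R_conv,in = 1/(hA) = 1/(14.9·23.2) = 0.002893 K/W
  R_concrete = L/(kA) = 0.250/(1.45·23.2) = 0.007432 K/W
  R_conv,out = 1/(hA) = 1/(23.9·23.2) = 0.001803 K/W
ΣR = 0.002893 + 0.007432 + 0.001803 = 0.01213 K/W
Q = ΔT/ΣR = (295.6 K − 265.67 K)/0.01213 = 2470 W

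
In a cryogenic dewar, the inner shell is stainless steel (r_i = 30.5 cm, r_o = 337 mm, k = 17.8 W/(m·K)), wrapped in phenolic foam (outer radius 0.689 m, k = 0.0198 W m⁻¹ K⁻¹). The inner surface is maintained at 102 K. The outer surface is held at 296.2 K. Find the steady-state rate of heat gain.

Q = 31.9 W

Resistance network (inner→outer):
  R_stainless steel = (1/0.305 − 1/0.337)/(4πk) = 0.3113/(4π·17.8) = 0.001392 K/W
  R_phenolic foam = (1/0.337 − 1/0.689)/(4πk) = 1.516/(4π·0.0198) = 6.093 K/W
ΣR = 0.001392 + 6.093 = 6.094 K/W
Q = ΔT/ΣR = (102 K − 296.2 K)/6.094 = -31.9 W
(Negative Q ⇒ heat flows inward; heat gain = 31.9 W.)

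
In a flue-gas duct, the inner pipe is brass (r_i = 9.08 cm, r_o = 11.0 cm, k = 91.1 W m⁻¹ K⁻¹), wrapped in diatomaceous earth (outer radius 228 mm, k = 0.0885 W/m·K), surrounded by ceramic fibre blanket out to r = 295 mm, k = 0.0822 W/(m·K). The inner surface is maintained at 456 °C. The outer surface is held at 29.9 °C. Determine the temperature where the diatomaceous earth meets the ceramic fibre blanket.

T = 147 °C

Treat each layer as a resistance in series:
  R'_brass = ln(0.110/0.0908)/(2πk) = 0.1918/(2π·91.1) = 3.351×10^-4 m·K/W
  R'_diatomaceous earth = ln(0.228/0.110)/(2πk) = 0.7289/(2π·0.0885) = 1.311 m·K/W
  R'_ceramic fibre blanket = ln(0.295/0.228)/(2πk) = 0.2576/(2π·0.0822) = 0.4988 m·K/W
ΣR = 3.351×10^-4 + 1.311 + 0.4988 = 1.810 m·K/W
Q' = ΔT/ΣR = (456 °C − 29.9 °C)/1.810 = 235.4 W/m
From the inner boundary to the diatomaceous earth/ceramic fibre blanket interface, ΣR_partial = 1.311 m·K/W.
T_interface = T_in − Q'·ΣR_partial = 456 °C − (235.4)(1.311) = 147 °C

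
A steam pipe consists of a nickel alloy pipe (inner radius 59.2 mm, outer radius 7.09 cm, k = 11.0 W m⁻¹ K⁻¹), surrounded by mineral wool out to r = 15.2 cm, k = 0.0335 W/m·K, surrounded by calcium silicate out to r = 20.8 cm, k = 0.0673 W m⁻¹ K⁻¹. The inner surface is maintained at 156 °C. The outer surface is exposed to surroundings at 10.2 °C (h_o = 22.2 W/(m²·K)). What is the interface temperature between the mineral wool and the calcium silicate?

T = 35.9 °C

Treat each layer as a resistance in series:
  R'_nickel alloy = ln(0.0709/0.0592)/(2πk) = 0.1803/(2π·11.0) = 0.002609 m·K/W
  R'_mineral wool = ln(0.152/0.0709)/(2πk) = 0.7626/(2π·0.0335) = 3.623 m·K/W
  R'_calcium silicate = ln(0.208/0.152)/(2πk) = 0.3137/(2π·0.0673) = 0.7418 m·K/W
  R'_conv,out = 1/(2πr h) = 1/(2π·0.208·22.2) = 0.03447 m·K/W
ΣR = 0.002609 + 3.623 + 0.7418 + 0.03447 = 4.402 m·K/W
Q' = ΔT/ΣR = (156 °C − 10.2 °C)/4.402 = 33.12 W/m
From the inner boundary to the mineral wool/calcium silicate interface, ΣR_partial = 3.626 m·K/W.
T_interface = T_in − Q'·ΣR_partial = 156 °C − (33.12)(3.626) = 35.9 °C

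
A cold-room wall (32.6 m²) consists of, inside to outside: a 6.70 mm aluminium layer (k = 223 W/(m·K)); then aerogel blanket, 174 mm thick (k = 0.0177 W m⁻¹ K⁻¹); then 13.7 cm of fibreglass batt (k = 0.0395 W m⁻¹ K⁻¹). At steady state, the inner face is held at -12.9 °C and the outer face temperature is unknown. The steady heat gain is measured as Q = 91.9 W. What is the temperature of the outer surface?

T_out = 24.6 °C

Sum the resistances:
  R_aluminium = L/(kA) = 0.00670/(223·32.6) = 9.216×10^-7 K/W
  R_aerogel blanket = L/(kA) = 0.174/(0.0177·32.6) = 0.3015 K/W
  R_fibreglass batt = L/(kA) = 0.137/(0.0395·32.6) = 0.1064 K/W
ΣR = 0.4079 K/W
ΔT = Q·ΣR = 91.9 × 0.4079 = 37.49 K
Heat flows inward, so T_out = T_in + ΔT = -12.9 + 37.49 = 24.6 °C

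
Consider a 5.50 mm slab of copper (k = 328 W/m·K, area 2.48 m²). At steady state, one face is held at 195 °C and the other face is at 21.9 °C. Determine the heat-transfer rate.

Q = kA·ΔT/L = 328 × 2.48 × |195 °C − 21.9 °C| / 0.00550 = 2.56×10^7 W

Q = 25600 kW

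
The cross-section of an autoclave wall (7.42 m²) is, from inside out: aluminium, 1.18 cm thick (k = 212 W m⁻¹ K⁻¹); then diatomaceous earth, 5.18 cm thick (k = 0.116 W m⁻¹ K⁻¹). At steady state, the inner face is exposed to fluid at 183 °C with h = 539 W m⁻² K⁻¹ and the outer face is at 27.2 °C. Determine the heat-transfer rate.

Treat each layer as a resistance in series:
  R_conv,in = 1/(hA) = 1/(539·7.42) = 2.500×10^-4 K/W
  R_aluminium = L/(kA) = 0.0118/(212·7.42) = 7.501×10^-6 K/W
  R_diatomaceous earth = L/(kA) = 0.0518/(0.116·7.42) = 0.06018 K/W
ΣR = 2.500×10^-4 + 7.501×10^-6 + 0.06018 = 0.06044 K/W
Q = ΔT/ΣR = (183 °C − 27.2 °C)/0.06044 = 2580 W

Q = 2.58 kW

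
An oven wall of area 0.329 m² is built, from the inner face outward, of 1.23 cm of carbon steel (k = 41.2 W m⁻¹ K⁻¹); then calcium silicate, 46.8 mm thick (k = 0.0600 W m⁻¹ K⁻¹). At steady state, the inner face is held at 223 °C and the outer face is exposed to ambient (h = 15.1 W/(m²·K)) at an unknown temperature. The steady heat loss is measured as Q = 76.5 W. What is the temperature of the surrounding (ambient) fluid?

T_out = 26.2 °C

Series resistances:
  R_carbon steel = L/(kA) = 0.0123/(41.2·0.329) = 9.074×10^-4 K/W
  R_calcium silicate = L/(kA) = 0.0468/(0.0600·0.329) = 2.371 K/W
  R_conv,out = 1/(hA) = 1/(15.1·0.329) = 0.2013 K/W
ΣR = 2.573 K/W
ΔT = Q·ΣR = 76.5 × 2.573 = 196.8 K
Heat flows outward, so T_out = T_in − ΔT = 223 − 196.8 = 26.2 °C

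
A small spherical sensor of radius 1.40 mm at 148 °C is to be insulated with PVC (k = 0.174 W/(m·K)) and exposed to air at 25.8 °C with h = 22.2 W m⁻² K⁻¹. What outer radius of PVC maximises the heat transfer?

For a sphere, r_cr = 2k_ins/h = 2·0.174/22.2 = 0.0157 m = 1.57 cm

r_cr = 1.57 cm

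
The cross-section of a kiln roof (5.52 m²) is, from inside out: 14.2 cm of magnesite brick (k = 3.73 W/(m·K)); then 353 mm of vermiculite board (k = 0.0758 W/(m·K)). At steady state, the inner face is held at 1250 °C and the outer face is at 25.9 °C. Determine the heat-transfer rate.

Q = 1440 W

Series thermal resistances, inner to outer:
  R_magnesite brick = L/(kA) = 0.142/(3.73·5.52) = 0.006897 K/W
  R_vermiculite board = L/(kA) = 0.353/(0.0758·5.52) = 0.8437 K/W
ΣR = 0.006897 + 0.8437 = 0.8506 K/W
Q = ΔT/ΣR = (1250 °C − 25.9 °C)/0.8506 = 1440 W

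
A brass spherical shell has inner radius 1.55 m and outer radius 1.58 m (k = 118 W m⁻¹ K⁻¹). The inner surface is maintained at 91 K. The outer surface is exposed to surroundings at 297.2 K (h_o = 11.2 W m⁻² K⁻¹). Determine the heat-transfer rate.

Resistance network (inner→outer):
  R_brass = (1/1.55 − 1/1.58)/(4πk) = 0.01225/(4π·118) = 8.261×10^-6 K/W
  R_conv,out = 1/(4πr²h) = 1/(4π·1.58²·11.2) = 0.002846 K/W
ΣR = 8.261×10^-6 + 0.002846 = 0.002854 K/W
Q = ΔT/ΣR = (91 K − 297.2 K)/0.002854 = -72200 W
(Negative Q ⇒ heat flows inward; heat gain = 72200 W.)

Q = 72200 W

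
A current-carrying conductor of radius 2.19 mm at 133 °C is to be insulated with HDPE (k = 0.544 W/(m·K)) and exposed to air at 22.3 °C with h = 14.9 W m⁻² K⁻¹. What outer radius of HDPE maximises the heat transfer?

r_cr = 3.65 cm

For a cylinder, r_cr = k_ins/h = 0.544/14.9 = 0.0365 m = 3.65 cm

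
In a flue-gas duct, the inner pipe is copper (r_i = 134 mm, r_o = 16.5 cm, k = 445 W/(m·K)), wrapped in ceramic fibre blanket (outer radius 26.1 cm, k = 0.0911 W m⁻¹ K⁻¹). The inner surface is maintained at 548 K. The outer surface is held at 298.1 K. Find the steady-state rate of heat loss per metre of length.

Q' = 312 W/m

Series thermal resistances, inner to outer:
  R'_copper = ln(0.165/0.134)/(2πk) = 0.2081/(2π·445) = 7.443×10^-5 m·K/W
  R'_ceramic fibre blanket = ln(0.261/0.165)/(2πk) = 0.4586/(2π·0.0911) = 0.8011 m·K/W
ΣR = 7.443×10^-5 + 0.8011 = 0.8012 m·K/W
Q' = ΔT/ΣR = (548 K − 298.1 K)/0.8012 = 312 W/m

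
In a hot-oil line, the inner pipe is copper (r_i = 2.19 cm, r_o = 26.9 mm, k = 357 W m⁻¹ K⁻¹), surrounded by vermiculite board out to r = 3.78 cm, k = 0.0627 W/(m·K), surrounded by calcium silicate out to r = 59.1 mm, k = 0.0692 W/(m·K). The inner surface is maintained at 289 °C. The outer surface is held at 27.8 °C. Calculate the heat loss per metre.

Q' = 138 W/m

Series thermal resistances, inner to outer:
  R'_copper = ln(0.0269/0.0219)/(2πk) = 0.2056/(2π·357) = 9.168×10^-5 m·K/W
  R'_vermiculite board = ln(0.0378/0.0269)/(2πk) = 0.3402/(2π·0.0627) = 0.8635 m·K/W
  R'_calcium silicate = ln(0.0591/0.0378)/(2πk) = 0.4469/(2π·0.0692) = 1.028 m·K/W
ΣR = 9.168×10^-5 + 0.8635 + 1.028 = 1.892 m·K/W
Q' = ΔT/ΣR = (289 °C − 27.8 °C)/1.892 = 138 W/m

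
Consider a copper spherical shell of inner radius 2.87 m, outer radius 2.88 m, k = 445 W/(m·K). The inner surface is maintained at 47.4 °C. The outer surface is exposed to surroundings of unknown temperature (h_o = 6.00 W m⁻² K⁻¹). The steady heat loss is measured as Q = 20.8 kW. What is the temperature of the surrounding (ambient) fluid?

Series resistances:
  R_copper = (1/2.87 − 1/2.88)/(4πk) = 0.001210/(4π·445) = 2.163×10^-7 K/W
  R_conv,out = 1/(4πr²h) = 1/(4π·2.88²·6.00) = 0.001599 K/W
ΣR = 0.001599 K/W
ΔT = Q·ΣR = 20800 × 0.001599 = 33.26 K
Heat flows outward, so T_out = T_in − ΔT = 47.4 − 33.26 = 14.1 °C

T_out = 14.1 °C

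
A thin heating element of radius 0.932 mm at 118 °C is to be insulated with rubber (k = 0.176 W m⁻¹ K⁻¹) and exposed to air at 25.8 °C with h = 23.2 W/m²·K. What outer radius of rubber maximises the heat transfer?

For a cylinder, r_cr = k_ins/h = 0.176/23.2 = 0.00759 m = 0.759 cm

r_cr = 0.759 cm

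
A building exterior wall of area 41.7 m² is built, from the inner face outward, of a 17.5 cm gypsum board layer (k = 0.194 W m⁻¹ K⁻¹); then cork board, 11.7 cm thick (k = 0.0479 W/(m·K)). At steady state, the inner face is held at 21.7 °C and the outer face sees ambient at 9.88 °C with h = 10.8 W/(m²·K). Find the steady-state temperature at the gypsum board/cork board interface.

Resistance network (inner→outer):
  R_gypsum board = L/(kA) = 0.175/(0.194·41.7) = 0.02163 K/W
  R_cork board = L/(kA) = 0.117/(0.0479·41.7) = 0.05858 K/W
  R_conv,out = 1/(hA) = 1/(10.8·41.7) = 0.002220 K/W
ΣR = 0.02163 + 0.05858 + 0.002220 = 0.08243 K/W
Q = ΔT/ΣR = (21.7 °C − 9.88 °C)/0.08243 = 143.4 W
From the inner boundary to the gypsum board/cork board interface, ΣR_partial = 0.02163 K/W.
T_interface = T_in − Q·ΣR_partial = 21.7 °C − (143.4)(0.02163) = 18.6 °C

T = 18.6 °C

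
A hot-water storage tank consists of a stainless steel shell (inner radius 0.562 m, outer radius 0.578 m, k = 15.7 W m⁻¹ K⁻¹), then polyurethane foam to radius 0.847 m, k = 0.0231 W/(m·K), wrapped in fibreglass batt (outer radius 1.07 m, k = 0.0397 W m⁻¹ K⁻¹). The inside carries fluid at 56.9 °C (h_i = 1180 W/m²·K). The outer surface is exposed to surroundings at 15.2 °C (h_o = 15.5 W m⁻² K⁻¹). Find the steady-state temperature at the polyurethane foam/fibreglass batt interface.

Series thermal resistances, inner to outer:
  R_conv,in = 1/(4πr²h) = 1/(4π·0.562²·1180) = 2.135×10^-4 K/W
  R_stainless steel = (1/0.562 − 1/0.578)/(4πk) = 0.04926/(4π·15.7) = 2.497×10^-4 K/W
  R_polyurethane foam = (1/0.578 − 1/0.847)/(4πk) = 0.5495/(4π·0.0231) = 1.893 K/W
  R_fibreglass batt = (1/0.847 − 1/1.07)/(4πk) = 0.2461/(4π·0.0397) = 0.4932 K/W
  R_conv,out = 1/(4πr²h) = 1/(4π·1.07²·15.5) = 0.004484 K/W
ΣR = 2.135×10^-4 + 2.497×10^-4 + 1.893 + 0.4932 + 0.004484 = 2.391 K/W
Q = ΔT/ΣR = (56.9 °C − 15.2 °C)/2.391 = 17.44 W
From the inner boundary to the polyurethane foam/fibreglass batt interface, ΣR_partial = 1.893 K/W.
T_interface = T_in − Q·ΣR_partial = 56.9 °C − (17.44)(1.893) = 23.9 °C

T = 23.9 °C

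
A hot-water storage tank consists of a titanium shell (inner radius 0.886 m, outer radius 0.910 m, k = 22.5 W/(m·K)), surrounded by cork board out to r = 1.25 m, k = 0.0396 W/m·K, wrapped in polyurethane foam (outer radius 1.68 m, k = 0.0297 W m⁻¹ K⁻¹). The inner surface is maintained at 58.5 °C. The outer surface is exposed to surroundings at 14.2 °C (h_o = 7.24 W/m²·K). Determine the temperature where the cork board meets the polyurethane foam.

T = 35.4 °C

Resistance network (inner→outer):
  R_titanium = (1/0.886 − 1/0.910)/(4πk) = 0.02977/(4π·22.5) = 1.053×10^-4 K/W
  R_cork board = (1/0.910 − 1/1.25)/(4πk) = 0.2989/(4π·0.0396) = 0.6007 K/W
  R_polyurethane foam = (1/1.25 − 1/1.68)/(4πk) = 0.2048/(4π·0.0297) = 0.5486 K/W
  R_conv,out = 1/(4πr²h) = 1/(4π·1.68²·7.24) = 0.003894 K/W
ΣR = 1.053×10^-4 + 0.6007 + 0.5486 + 0.003894 = 1.153 K/W
Q = ΔT/ΣR = (58.5 °C − 14.2 °C)/1.153 = 38.42 W
From the inner boundary to the cork board/polyurethane foam interface, ΣR_partial = 0.6008 K/W.
T_interface = T_in − Q·ΣR_partial = 58.5 °C − (38.42)(0.6008) = 35.4 °C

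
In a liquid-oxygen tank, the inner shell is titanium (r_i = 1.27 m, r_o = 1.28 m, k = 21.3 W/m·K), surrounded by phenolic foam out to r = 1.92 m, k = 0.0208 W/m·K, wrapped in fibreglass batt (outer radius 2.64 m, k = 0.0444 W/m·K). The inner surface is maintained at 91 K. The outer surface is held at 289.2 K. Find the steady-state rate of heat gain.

Q = 158 W

Resistance network (inner→outer):
  R_titanium = (1/1.27 − 1/1.28)/(4πk) = 0.006152/(4π·21.3) = 2.298×10^-5 K/W
  R_phenolic foam = (1/1.28 − 1/1.92)/(4πk) = 0.2604/(4π·0.0208) = 0.9963 K/W
  R_fibreglass batt = (1/1.92 − 1/2.64)/(4πk) = 0.1420/(4π·0.0444) = 0.2546 K/W
ΣR = 2.298×10^-5 + 0.9963 + 0.2546 = 1.251 K/W
Q = ΔT/ΣR = (91 K − 289.2 K)/1.251 = -158 W
(Negative Q ⇒ heat flows inward; heat gain = 158 W.)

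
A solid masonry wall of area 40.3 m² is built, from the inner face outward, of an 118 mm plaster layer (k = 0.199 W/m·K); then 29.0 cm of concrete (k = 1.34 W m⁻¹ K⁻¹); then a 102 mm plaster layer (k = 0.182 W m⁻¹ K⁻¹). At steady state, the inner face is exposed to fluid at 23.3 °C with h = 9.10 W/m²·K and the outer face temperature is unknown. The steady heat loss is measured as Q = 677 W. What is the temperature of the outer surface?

Sum the resistances:
  R_conv,in = 1/(hA) = 1/(9.10·40.3) = 0.002727 K/W
  R_plaster = L/(kA) = 0.118/(0.199·40.3) = 0.01471 K/W
  R_concrete = L/(kA) = 0.290/(1.34·40.3) = 0.005370 K/W
  R_plaster = L/(kA) = 0.102/(0.182·40.3) = 0.01391 K/W
ΣR = 0.03672 K/W
ΔT = Q·ΣR = 677 × 0.03672 = 24.86 K
Heat flows outward, so T_out = T_in − ΔT = 23.3 − 24.86 = -1.56 °C

T_out = -1.56 °C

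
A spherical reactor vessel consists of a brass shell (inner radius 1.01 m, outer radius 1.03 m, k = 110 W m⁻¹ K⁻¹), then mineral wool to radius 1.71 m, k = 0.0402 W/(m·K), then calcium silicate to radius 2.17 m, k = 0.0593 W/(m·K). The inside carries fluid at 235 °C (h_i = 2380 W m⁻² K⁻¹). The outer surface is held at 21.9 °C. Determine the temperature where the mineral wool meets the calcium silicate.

T = 60.0 °C

Series thermal resistances, inner to outer:
  R_conv,in = 1/(4πr²h) = 1/(4π·1.01²·2380) = 3.278×10^-5 K/W
  R_brass = (1/1.01 − 1/1.03)/(4πk) = 0.01923/(4π·110) = 1.391×10^-5 K/W
  R_mineral wool = (1/1.03 − 1/1.71)/(4πk) = 0.3861/(4π·0.0402) = 0.7643 K/W
  R_calcium silicate = (1/1.71 − 1/2.17)/(4πk) = 0.1240/(4π·0.0593) = 0.1664 K/W
ΣR = 3.278×10^-5 + 1.391×10^-5 + 0.7643 + 0.1664 = 0.9307 K/W
Q = ΔT/ΣR = (235 °C − 21.9 °C)/0.9307 = 229.0 W
From the inner boundary to the mineral wool/calcium silicate interface, ΣR_partial = 0.7643 K/W.
T_interface = T_in − Q·ΣR_partial = 235 °C − (229.0)(0.7643) = 60.0 °C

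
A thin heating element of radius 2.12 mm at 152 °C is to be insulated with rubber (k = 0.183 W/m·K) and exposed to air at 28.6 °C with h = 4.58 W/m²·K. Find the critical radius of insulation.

r_cr = 4.00 cm

For a cylinder, r_cr = k_ins/h = 0.183/4.58 = 0.0400 m = 4.00 cm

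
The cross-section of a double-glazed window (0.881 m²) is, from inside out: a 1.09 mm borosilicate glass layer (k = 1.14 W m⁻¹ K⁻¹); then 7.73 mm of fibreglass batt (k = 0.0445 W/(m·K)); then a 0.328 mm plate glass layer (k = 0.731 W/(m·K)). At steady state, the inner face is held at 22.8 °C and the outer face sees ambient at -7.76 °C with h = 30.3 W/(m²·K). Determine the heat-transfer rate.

Q = 129 W

Treat each layer as a resistance in series:
  R_borosilicate glass = L/(kA) = 0.00109/(1.14·0.881) = 0.001085 K/W
  R_fibreglass batt = L/(kA) = 0.00773/(0.0445·0.881) = 0.1972 K/W
  R_plate glass = L/(kA) = 3.28×10^-4/(0.731·0.881) = 5.093×10^-4 K/W
  R_conv,out = 1/(hA) = 1/(30.3·0.881) = 0.03746 K/W
ΣR = 0.001085 + 0.1972 + 5.093×10^-4 + 0.03746 = 0.2363 K/W
Q = ΔT/ΣR = (22.8 °C − -7.76 °C)/0.2363 = 129 W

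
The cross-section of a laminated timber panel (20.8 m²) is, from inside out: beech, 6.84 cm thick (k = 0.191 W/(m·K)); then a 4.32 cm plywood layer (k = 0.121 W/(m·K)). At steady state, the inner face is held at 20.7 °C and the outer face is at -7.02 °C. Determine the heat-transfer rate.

Resistance network (inner→outer):
  R_beech = L/(kA) = 0.0684/(0.191·20.8) = 0.01722 K/W
  R_plywood = L/(kA) = 0.0432/(0.121·20.8) = 0.01716 K/W
ΣR = 0.01722 + 0.01716 = 0.03438 K/W
Q = ΔT/ΣR = (20.7 °C − -7.02 °C)/0.03438 = 806 W

Q = 806 W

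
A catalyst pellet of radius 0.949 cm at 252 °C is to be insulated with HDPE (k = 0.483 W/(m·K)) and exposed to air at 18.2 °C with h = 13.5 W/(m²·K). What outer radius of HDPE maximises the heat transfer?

For a sphere, r_cr = 2k_ins/h = 2·0.483/13.5 = 0.0716 m = 7.16 cm

r_cr = 7.16 cm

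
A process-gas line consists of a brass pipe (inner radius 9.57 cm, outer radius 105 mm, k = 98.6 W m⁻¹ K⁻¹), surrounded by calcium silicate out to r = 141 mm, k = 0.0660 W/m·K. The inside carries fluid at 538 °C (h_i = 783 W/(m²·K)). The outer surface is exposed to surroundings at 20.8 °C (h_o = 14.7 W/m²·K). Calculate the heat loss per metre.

Q' = 655 W/m

Treat each layer as a resistance in series:
  R'_conv,in = 1/(2πr h) = 1/(2π·0.0957·783) = 0.002124 m·K/W
  R'_brass = ln(0.105/0.0957)/(2πk) = 0.09274/(2π·98.6) = 1.497×10^-4 m·K/W
  R'_calcium silicate = ln(0.141/0.105)/(2πk) = 0.2948/(2π·0.0660) = 0.7109 m·K/W
  R'_conv,out = 1/(2πr h) = 1/(2π·0.141·14.7) = 0.07679 m·K/W
ΣR = 0.002124 + 1.497×10^-4 + 0.7109 + 0.07679 = 0.7900 m·K/W
Q' = ΔT/ΣR = (538 °C − 20.8 °C)/0.7900 = 655 W/m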